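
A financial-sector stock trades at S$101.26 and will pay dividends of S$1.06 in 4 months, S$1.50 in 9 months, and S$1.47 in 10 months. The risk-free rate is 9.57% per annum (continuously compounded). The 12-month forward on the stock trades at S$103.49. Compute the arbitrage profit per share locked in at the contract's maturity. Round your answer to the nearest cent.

PV(dividends) I = 1.06·e^(−0.0957·4/12) + 1.50·e^(−0.0957·9/12) + 1.47·e^(−0.0957·10/12) = 3.7802
Fair forward F* = (S − I)·e^(rT) = (101.26 − 3.7802)·e^0.095700 = 97.4798 × 1.100429 = 107.2696
Market S$103.49 < fair 107.2696: forward underpriced → reverse cash-and-carry (short the stock, invest proceeds at r, pay the dividends, go long the forward).
Profit at T = |F_mkt − F*| = |103.49 − 107.2696| = S$3.78 per share

S$3.78 per share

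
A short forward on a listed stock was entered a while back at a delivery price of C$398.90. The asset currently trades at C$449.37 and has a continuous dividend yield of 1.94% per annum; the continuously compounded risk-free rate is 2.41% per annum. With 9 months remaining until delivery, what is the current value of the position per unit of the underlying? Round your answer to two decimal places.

Current fair forward for the remaining 9 months: F = S·e^((r − q)·T), (r − q) = 0.0241 − 0.0194 = 0.0047
F = 449.37 · e^(0.0047 × 9/12) = 449.37 × 1.003531 = 450.9567
Value of long forward = (F − K)·e^(−rT) = (450.9567 − 398.90) · e^(−0.0241·9/12)
= 52.0567 × 0.982087 = 51.12
Short position value = −(long value) = -C$51.12

-C$51.12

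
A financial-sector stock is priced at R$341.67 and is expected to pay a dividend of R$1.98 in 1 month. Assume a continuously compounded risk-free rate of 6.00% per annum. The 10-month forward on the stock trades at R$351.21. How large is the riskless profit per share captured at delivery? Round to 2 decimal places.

R$5.91 per share

PV(dividends) I = 1.98·e^(−0.0600·1/12) = 1.9701
Fair forward F* = (S − I)·e^(rT) = (341.67 − 1.9701)·e^0.050000 = 339.6999 × 1.051271 = 357.1167
Market R$351.21 < fair 357.1167: forward underpriced → reverse cash-and-carry (short the stock, invest proceeds at r, pay the dividends, go long the forward).
Profit at T = |F_mkt − F*| = |351.21 − 357.1167| = R$5.91 per share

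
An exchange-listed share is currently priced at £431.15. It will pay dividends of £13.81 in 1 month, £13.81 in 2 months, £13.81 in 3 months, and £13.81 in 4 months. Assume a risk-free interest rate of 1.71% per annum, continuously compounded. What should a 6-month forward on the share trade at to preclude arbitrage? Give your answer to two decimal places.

£379.34

PV(dividends) I = 13.81·e^(−0.0171·1/12) + 13.81·e^(−0.0171·2/12) + 13.81·e^(−0.0171·3/12) + 13.81·e^(−0.0171·4/12)
I = 13.7903 + 13.7707 + 13.7511 + 13.7315 = 55.0436
F = (S − I)·e^(rT) = (431.15 − 55.0436) · e^(0.0171·6/12)
= 376.1064 · e^0.008550 = 376.1064 × 1.008587 = £379.34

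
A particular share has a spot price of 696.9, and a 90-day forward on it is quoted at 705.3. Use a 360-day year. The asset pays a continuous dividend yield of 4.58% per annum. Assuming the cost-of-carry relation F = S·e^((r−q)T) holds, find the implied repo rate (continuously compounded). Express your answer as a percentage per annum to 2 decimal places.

9.37%

From F = S·e^((r−q)T): (r − q) = ln(F/S)/T
ln(705.3/696.9) = ln(1.012053) = 0.011981
(r − q) = 0.011981 / (90/360) = 0.047924
r = ln(F/S)/T + q = 0.047924 + 0.0458 = 0.093724
r = 9.37%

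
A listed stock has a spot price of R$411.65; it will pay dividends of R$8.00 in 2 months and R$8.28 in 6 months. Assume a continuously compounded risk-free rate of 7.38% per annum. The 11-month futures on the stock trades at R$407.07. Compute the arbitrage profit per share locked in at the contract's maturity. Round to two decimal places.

PV(dividends) I = 8.00·e^(−0.0738·2/12) + 8.28·e^(−0.0738·6/12) = 15.8822
Fair futures F* = (S − I)·e^(rT) = (411.65 − 15.8822)·e^0.067650 = 395.7678 × 1.069991 = 423.4680
Market R$407.07 < fair 423.4680: forward underpriced → reverse cash-and-carry (short the stock, invest proceeds at r, pay the dividends, go long the forward).
Profit at T = |F_mkt − F*| = |407.07 − 423.4680| = R$16.40 per share

R$16.40 per share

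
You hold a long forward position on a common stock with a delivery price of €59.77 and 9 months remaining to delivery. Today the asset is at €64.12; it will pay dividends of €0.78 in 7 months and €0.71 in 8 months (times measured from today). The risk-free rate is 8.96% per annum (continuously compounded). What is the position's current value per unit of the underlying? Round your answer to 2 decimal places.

PV(remaining dividends) I = 0.78·e^(−0.0896·7/12) + 0.71·e^(−0.0896·8/12) = 1.4091
Current forward F = (S − I)·e^(rT) = (64.12 − 1.4091)·e^(0.0896·9/12) = 62.7109 × 1.069509 = 67.0699
Value (long) = (F − K)·e^(−rT) = (67.0699 − 59.77) × 0.935008 = 6.8255
Value = €6.83

€6.83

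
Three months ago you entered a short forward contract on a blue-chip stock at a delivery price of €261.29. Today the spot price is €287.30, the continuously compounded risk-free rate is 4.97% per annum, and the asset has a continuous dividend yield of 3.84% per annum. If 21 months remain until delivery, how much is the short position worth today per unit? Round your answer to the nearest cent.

Current fair forward for the remaining 21 months: F = S·e^((r − q)·T), (r − q) = 0.0497 − 0.0384 = 0.0113
F = 287.30 · e^(0.0113 × 21/12) = 287.30 × 1.019972 = 293.0380
Value of long forward = (F − K)·e^(−rT) = (293.0380 − 261.29) · e^(−0.0497·21/12)
= 31.7480 × 0.916700 = 29.10
Short position value = −(long value) = -€29.10

-€29.10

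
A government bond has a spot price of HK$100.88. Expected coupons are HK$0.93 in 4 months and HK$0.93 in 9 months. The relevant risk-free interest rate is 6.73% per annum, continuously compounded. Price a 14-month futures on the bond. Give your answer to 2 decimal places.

HK$107.18

PV(coupons) I = 0.93·e^(−0.0673·4/12) + 0.93·e^(−0.0673·9/12)
I = 0.9094 + 0.8842 = 1.7936
F = (S − I)·e^(rT) = (100.88 − 1.7936) · e^(0.0673·14/12)
= 99.0864 · e^0.078517 = 99.0864 × 1.081682 = HK$107.18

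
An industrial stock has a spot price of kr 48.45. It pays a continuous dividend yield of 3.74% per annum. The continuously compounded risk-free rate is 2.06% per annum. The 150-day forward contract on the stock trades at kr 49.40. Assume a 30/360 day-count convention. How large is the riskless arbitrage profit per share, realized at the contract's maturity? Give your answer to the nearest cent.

kr 1.29 per share

Fair forward: F* = S·e^(carry·T), with carry = (r − q) = 0.0206 − 0.0374 = -0.0168
F* = 48.45 · e^(-0.0168 × 150/360) = 48.45 · e^-0.007000 = 48.45 × 0.993024 = kr 48.1120
Market kr 49.40 > fair kr 48.1120: forward overpriced → cash-and-carry (buy spot, short the forward).
At maturity, profit = |F_mkt − F*| = |49.40 − 48.1120| = kr 1.29 per share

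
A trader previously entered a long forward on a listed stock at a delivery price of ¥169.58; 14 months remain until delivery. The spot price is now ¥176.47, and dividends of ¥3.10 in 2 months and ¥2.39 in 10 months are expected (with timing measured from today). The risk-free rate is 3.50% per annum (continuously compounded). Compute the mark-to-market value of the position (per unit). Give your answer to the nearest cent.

¥8.27

PV(remaining dividends) I = 3.10·e^(−0.0350·2/12) + 2.39·e^(−0.0350·10/12) = 5.4033
Current forward F = (S − I)·e^(rT) = (176.47 − 5.4033)·e^(0.0350·14/12) = 171.0667 × 1.041678 = 178.1964
Value (long) = (F − K)·e^(−rT) = (178.1964 − 169.58) × 0.959989 = 8.2716
Value = ¥8.27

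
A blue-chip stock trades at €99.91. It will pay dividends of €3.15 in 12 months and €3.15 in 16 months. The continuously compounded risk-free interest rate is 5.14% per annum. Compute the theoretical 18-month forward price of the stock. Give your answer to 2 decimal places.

€101.51

PV(dividends) I = 3.15·e^(−0.0514·12/12) + 3.15·e^(−0.0514·16/12)
I = 2.9922 + 2.9414 = 5.9336
F = (S − I)·e^(rT) = (99.91 − 5.9336) · e^(0.0514·18/12)
= 93.9764 · e^0.077100 = 93.9764 × 1.080150 = €101.51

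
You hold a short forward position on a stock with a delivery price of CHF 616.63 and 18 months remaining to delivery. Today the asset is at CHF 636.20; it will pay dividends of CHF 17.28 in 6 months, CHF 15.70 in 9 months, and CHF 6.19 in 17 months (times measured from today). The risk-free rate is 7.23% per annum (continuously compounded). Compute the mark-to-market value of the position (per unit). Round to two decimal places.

-CHF 45.82

PV(remaining dividends) I = 17.28·e^(−0.0723·6/12) + 15.70·e^(−0.0723·9/12) + 6.19·e^(−0.0723·17/12) = 37.1252
Current forward F = (S − I)·e^(rT) = (636.20 − 37.1252)·e^(0.0723·18/12) = 599.0748 × 1.114549 = 667.6982
Value (long) = (F − K)·e^(−rT) = (667.6982 − 616.63) × 0.897224 = 45.8196
Short position value = −(long value) = -CHF 45.82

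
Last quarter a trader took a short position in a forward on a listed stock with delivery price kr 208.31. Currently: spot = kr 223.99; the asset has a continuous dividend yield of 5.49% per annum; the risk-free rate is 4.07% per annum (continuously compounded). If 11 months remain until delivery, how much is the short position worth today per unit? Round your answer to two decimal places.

Current fair forward for the remaining 11 months: F = S·e^((r − q)·T), (r − q) = 0.0407 − 0.0549 = -0.0142
F = 223.99 · e^(-0.0142 × 11/12) = 223.99 × 0.987068 = 221.0934
Value of long forward = (F − K)·e^(−rT) = (221.0934 − 208.31) · e^(−0.0407·11/12)
= 12.7834 × 0.963379 = 12.32
Short position value = −(long value) = -kr 12.32

-kr 12.32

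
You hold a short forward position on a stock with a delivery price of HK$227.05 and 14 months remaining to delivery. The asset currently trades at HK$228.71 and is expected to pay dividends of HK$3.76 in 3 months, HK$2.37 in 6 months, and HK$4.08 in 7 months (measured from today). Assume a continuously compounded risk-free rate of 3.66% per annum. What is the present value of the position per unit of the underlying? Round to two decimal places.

-HK$1.10

PV(remaining dividends) I = 3.76·e^(−0.0366·3/12) + 2.37·e^(−0.0366·6/12) + 4.08·e^(−0.0366·7/12) = 10.0466
Current forward F = (S − I)·e^(rT) = (228.71 − 10.0466)·e^(0.0366·14/12) = 218.6634 × 1.043625 = 228.2026
Value (long) = (F − K)·e^(−rT) = (228.2026 − 227.05) × 0.958199 = 1.1044
Short position value = −(long value) = -HK$1.10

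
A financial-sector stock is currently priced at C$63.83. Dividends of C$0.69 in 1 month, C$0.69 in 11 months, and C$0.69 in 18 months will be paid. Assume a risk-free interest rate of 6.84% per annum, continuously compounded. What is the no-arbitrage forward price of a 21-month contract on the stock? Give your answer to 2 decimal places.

PV(dividends) I = 0.69·e^(−0.0684·1/12) + 0.69·e^(−0.0684·11/12) + 0.69·e^(−0.0684·18/12)
I = 0.6861 + 0.6481 + 0.6227 = 1.9569
F = (S − I)·e^(rT) = (63.83 − 1.9569) · e^(0.0684·21/12)
= 61.8731 · e^0.119700 = 61.8731 × 1.127159 = C$69.74

C$69.74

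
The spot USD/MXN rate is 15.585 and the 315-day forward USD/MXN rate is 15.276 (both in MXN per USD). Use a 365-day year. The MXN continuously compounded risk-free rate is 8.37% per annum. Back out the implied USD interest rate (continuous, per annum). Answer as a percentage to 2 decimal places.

F = S·e^((r_MXN − r_USD)T) ⇒ r_USD = r_MXN − ln(F/S)/T
ln(15.276/15.585) = -0.020026; /(315/365) = -0.023205
r_USD = 0.0837 + 0.023205 = 0.106905
r_USD = 10.69%

10.69%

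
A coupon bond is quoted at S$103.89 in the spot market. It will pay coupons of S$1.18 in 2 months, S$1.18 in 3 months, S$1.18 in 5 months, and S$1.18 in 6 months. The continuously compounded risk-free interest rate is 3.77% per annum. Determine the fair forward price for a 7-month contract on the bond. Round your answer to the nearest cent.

S$101.44

PV(coupons) I = 1.18·e^(−0.0377·2/12) + 1.18·e^(−0.0377·3/12) + 1.18·e^(−0.0377·5/12) + 1.18·e^(−0.0377·6/12)
I = 1.1726 + 1.1689 + 1.1616 + 1.1580 = 4.6611
F = (S − I)·e^(rT) = (103.89 − 4.6611) · e^(0.0377·7/12)
= 99.2289 · e^0.021992 = 99.2289 × 1.022236 = S$101.44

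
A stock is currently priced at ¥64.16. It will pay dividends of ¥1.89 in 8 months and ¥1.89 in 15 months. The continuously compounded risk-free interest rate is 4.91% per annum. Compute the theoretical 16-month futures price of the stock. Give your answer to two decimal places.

¥64.65

PV(dividends) I = 1.89·e^(−0.0491·8/12) + 1.89·e^(−0.0491·15/12)
I = 1.8291 + 1.7775 = 3.6066
F = (S − I)·e^(rT) = (64.16 − 3.6066) · e^(0.0491·16/12)
= 60.5534 · e^0.065467 = 60.5534 × 1.067658 = ¥64.65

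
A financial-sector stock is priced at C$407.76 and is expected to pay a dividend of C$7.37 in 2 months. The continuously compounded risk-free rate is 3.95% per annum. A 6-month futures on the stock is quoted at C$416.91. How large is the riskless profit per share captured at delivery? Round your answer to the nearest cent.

PV(dividends) I = 7.37·e^(−0.0395·2/12) = 7.3216
Fair futures F* = (S − I)·e^(rT) = (407.76 − 7.3216)·e^0.019750 = 400.4384 × 1.019946 = 408.4255
Market C$416.91 > fair 408.4255: forward overpriced → cash-and-carry (borrow at r, buy the stock and collect the dividends, short the forward).
Profit at T = |F_mkt − F*| = |416.91 − 408.4255| = C$8.48 per share

C$8.48 per share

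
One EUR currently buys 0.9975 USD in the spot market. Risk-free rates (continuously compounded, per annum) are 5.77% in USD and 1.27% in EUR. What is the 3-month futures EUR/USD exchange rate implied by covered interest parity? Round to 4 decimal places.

F = S·e^((r_USD − r_EUR)T) = 0.9975 · e^((0.0577 − 0.0127) × 3/12)
= 0.9975 · e^0.011250 = 0.9975 × 1.011314
F = 1.0088 USD per EUR

1.0088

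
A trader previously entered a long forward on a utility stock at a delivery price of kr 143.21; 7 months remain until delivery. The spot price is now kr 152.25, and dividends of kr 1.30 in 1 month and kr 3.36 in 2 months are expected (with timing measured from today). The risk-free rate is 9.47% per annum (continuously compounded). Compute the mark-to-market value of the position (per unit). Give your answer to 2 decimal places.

PV(remaining dividends) I = 1.30·e^(−0.0947·1/12) + 3.36·e^(−0.0947·2/12) = 4.5972
Current forward F = (S − I)·e^(rT) = (152.25 − 4.5972)·e^(0.0947·7/12) = 147.6528 × 1.056796 = 156.0389
Value (long) = (F − K)·e^(−rT) = (156.0389 − 143.21) × 0.946256 = 12.1394
Value = kr 12.14

kr 12.14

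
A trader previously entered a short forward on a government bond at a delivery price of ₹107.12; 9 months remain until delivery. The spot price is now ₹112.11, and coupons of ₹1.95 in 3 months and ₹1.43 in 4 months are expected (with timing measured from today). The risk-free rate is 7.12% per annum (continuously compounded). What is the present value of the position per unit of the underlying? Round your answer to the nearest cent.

PV(remaining coupons) I = 1.95·e^(−0.0712·3/12) + 1.43·e^(−0.0712·4/12) = 3.3121
Current forward F = (S − I)·e^(rT) = (112.11 − 3.3121)·e^(0.0712·9/12) = 108.7979 × 1.054852 = 114.7657
Value (long) = (F − K)·e^(−rT) = (114.7657 − 107.12) × 0.948001 = 7.2481
Short position value = −(long value) = -₹7.25

-₹7.25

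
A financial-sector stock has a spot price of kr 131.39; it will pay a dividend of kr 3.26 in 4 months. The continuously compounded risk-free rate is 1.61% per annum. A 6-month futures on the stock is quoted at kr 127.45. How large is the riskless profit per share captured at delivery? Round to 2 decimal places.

PV(dividends) I = 3.26·e^(−0.0161·4/12) = 3.2426
Fair futures F* = (S − I)·e^(rT) = (131.39 − 3.2426)·e^0.008050 = 128.1474 × 1.008082 = 129.1831
Market kr 127.45 < fair 129.1831: forward underpriced → reverse cash-and-carry (short the stock, invest proceeds at r, pay the dividends, go long the forward).
Profit at T = |F_mkt − F*| = |127.45 − 129.1831| = kr 1.73 per share

kr 1.73 per share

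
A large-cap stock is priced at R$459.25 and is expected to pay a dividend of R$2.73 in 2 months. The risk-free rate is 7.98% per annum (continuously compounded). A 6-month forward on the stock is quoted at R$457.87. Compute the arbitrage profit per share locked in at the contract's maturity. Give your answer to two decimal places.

PV(dividends) I = 2.73·e^(−0.0798·2/12) = 2.6939
Fair forward F* = (S − I)·e^(rT) = (459.25 − 2.6939)·e^0.039900 = 456.5561 × 1.040707 = 475.1411
Market R$457.87 < fair 475.1411: forward underpriced → reverse cash-and-carry (short the stock, invest proceeds at r, pay the dividends, go long the forward).
Profit at T = |F_mkt − F*| = |457.87 − 475.1411| = R$17.27 per share

R$17.27 per share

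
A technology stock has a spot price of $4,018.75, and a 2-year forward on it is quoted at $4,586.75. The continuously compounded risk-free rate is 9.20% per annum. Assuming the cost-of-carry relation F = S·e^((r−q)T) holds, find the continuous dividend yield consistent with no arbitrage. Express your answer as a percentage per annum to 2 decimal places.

2.59%

From F = S·e^((r−q)T): (r − q) = ln(F/S)/T
ln(4586.75/4018.75) = ln(1.141337) = 0.132200
(r − q) = 0.132200 / (2) = 0.066100
q = r − ln(F/S)/T = 0.0920 − 0.066100 = 0.025900
q = 2.59%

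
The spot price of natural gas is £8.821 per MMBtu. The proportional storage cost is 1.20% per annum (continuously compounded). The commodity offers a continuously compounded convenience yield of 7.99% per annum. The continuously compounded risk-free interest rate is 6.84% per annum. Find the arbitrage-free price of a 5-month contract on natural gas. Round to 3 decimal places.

£8.823 per MMBtu

Net carry = r + u − y = 0.0684 + 0.0120 − 0.0799 = 0.0005
F = S·e^((r+u−y)T) = 8.821 · e^(0.0005 × 5/12) = 8.821 · e^0.000208
= 8.821 × 1.000208 = £8.823 per MMBtu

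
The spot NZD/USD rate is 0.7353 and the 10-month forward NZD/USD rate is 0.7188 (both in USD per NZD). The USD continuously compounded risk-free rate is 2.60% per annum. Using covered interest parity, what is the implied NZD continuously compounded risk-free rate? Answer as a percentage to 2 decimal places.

F = S·e^((r_USD − r_NZD)T) ⇒ r_NZD = r_USD − ln(F/S)/T
ln(0.7188/0.7353) = -0.022695; /(10/12) = -0.027234
r_NZD = 0.0260 + 0.027234 = 0.053234
r_NZD = 5.32%

5.32%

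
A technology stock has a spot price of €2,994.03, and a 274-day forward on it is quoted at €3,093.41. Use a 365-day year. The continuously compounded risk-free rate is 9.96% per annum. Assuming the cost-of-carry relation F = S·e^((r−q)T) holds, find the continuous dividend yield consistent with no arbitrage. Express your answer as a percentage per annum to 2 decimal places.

5.61%

From F = S·e^((r−q)T): (r − q) = ln(F/S)/T
ln(3093.41/2994.03) = ln(1.033193) = 0.032654
(r − q) = 0.032654 / (274/365) = 0.043499
q = r − ln(F/S)/T = 0.0996 − 0.043499 = 0.056101
q = 5.61%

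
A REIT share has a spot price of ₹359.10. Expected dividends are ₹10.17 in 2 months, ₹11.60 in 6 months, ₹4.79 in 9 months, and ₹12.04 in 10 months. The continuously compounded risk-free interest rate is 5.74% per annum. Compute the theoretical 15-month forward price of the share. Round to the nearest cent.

PV(dividends) I = 10.17·e^(−0.0574·2/12) + 11.60·e^(−0.0574·6/12) + 4.79·e^(−0.0574·9/12) + 12.04·e^(−0.0574·10/12)
I = 10.0732 + 11.2718 + 4.5882 + 11.4776 = 37.4108
F = (S − I)·e^(rT) = (359.10 − 37.4108) · e^(0.0574·15/12)
= 321.6892 · e^0.071750 = 321.6892 × 1.074387 = ₹345.62

₹345.62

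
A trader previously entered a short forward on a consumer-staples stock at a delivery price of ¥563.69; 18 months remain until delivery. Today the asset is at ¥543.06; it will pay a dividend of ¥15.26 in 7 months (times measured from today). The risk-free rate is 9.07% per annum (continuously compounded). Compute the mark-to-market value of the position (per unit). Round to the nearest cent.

-¥36.60

PV(remaining dividends) I = 15.26·e^(−0.0907·7/12) = 14.4736
Current forward F = (S − I)·e^(rT) = (543.06 − 14.4736)·e^(0.0907·18/12) = 528.5864 × 1.145739 = 605.6221
Value (long) = (F − K)·e^(−rT) = (605.6221 − 563.69) × 0.872799 = 36.5983
Short position value = −(long value) = -¥36.60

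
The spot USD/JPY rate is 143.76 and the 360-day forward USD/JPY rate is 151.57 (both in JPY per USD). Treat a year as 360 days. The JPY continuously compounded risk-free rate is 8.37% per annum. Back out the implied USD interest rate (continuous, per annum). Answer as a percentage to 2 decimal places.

3.08%

F = S·e^((r_JPY − r_USD)T) ⇒ r_USD = r_JPY − ln(F/S)/T
ln(151.57/143.76) = 0.052902; /(360/360) = 0.052902
r_USD = 0.0837 − 0.052902 = 0.030798
r_USD = 3.08%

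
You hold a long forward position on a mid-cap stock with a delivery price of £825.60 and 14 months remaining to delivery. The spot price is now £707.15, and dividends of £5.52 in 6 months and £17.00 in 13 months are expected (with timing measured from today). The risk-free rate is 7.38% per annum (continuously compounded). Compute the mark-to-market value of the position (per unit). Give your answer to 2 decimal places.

-£71.35

PV(remaining dividends) I = 5.52·e^(−0.0738·6/12) + 17.00·e^(−0.0738·13/12) = 21.0138
Current forward F = (S − I)·e^(rT) = (707.15 − 21.0138)·e^(0.0738·14/12) = 686.1362 × 1.089915 = 747.8301
Value (long) = (F − K)·e^(−rT) = (747.8301 − 825.60) × 0.917502 = -71.3540
Value = -£71.35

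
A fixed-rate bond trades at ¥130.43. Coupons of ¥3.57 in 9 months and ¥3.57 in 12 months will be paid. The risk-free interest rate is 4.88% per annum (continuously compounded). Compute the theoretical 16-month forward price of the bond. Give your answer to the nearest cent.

¥131.90

PV(coupons) I = 3.57·e^(−0.0488·9/12) + 3.57·e^(−0.0488·12/12)
I = 3.4417 + 3.4000 = 6.8417
F = (S − I)·e^(rT) = (130.43 − 6.8417) · e^(0.0488·16/12)
= 123.5883 · e^0.065067 = 123.5883 × 1.067231 = ¥131.90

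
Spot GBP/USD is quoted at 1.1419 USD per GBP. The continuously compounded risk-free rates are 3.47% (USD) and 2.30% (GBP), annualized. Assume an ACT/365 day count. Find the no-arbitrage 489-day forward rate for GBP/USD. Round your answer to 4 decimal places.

F = S·e^((r_USD − r_GBP)T) = 1.1419 · e^((0.0347 − 0.0230) × 489/365)
= 1.1419 · e^0.015675 = 1.1419 × 1.015798
F = 1.1599 USD per GBP

1.1599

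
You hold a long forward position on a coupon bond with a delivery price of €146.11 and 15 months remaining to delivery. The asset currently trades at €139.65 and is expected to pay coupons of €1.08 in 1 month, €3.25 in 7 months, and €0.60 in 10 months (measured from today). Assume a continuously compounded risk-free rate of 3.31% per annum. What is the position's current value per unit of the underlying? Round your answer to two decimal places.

-€5.39

PV(remaining coupons) I = 1.08·e^(−0.0331·1/12) + 3.25·e^(−0.0331·7/12) + 0.60·e^(−0.0331·10/12) = 4.8486
Current forward F = (S − I)·e^(rT) = (139.65 − 4.8486)·e^(0.0331·15/12) = 134.8014 × 1.042243 = 140.4958
Value (long) = (F − K)·e^(−rT) = (140.4958 − 146.11) × 0.959469 = -5.3867
Value = -€5.39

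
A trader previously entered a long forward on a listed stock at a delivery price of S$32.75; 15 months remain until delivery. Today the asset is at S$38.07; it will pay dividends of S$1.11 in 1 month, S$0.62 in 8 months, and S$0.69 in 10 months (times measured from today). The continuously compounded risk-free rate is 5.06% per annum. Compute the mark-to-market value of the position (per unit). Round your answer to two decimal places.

PV(remaining dividends) I = 1.11·e^(−0.0506·1/12) + 0.62·e^(−0.0506·8/12) + 0.69·e^(−0.0506·10/12) = 2.3663
Current forward F = (S − I)·e^(rT) = (38.07 − 2.3663)·e^(0.0506·15/12) = 35.7037 × 1.065293 = 38.0349
Value (long) = (F − K)·e^(−rT) = (38.0349 − 32.75) × 0.938709 = 4.9610
Value = S$4.96

S$4.96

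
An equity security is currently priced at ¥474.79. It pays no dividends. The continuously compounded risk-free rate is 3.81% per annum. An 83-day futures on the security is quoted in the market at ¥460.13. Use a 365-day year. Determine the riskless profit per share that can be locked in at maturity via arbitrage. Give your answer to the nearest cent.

¥18.79 per share

Fair futures: F* = S·e^(carry·T), with carry = r = 0.0381
F* = 474.79 · e^(0.0381 × 83/365) = 474.79 · e^0.008664 = 474.79 × 1.008702 = ¥478.9216
Market ¥460.13 < fair ¥478.9216: forward underpriced → reverse cash-and-carry (short spot, go long the forward).
At maturity, profit = |F_mkt − F*| = |460.13 − 478.9216| = ¥18.79 per share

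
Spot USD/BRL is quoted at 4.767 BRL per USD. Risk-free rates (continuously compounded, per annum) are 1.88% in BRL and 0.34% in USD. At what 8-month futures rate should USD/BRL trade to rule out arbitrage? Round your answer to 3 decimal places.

4.816

F = S·e^((r_BRL − r_USD)T) = 4.767 · e^((0.0188 − 0.0034) × 8/12)
= 4.767 · e^0.010267 = 4.767 × 1.010320
F = 4.816 BRL per USD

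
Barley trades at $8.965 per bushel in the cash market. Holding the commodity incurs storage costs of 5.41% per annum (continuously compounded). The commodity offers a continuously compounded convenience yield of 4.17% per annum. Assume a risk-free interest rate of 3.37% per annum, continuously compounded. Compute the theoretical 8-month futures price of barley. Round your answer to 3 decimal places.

Net carry = r + u − y = 0.0337 + 0.0541 − 0.0417 = 0.0461
F = S·e^((r+u−y)T) = 8.965 · e^(0.0461 × 8/12) = 8.965 · e^0.030733
= 8.965 × 1.031210 = $9.245 per bushel

$9.245 per bushel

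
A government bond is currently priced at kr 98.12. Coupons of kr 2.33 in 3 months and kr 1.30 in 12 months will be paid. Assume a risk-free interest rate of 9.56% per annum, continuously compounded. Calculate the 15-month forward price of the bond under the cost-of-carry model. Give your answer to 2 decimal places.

PV(coupons) I = 2.33·e^(−0.0956·3/12) + 1.30·e^(−0.0956·12/12)
I = 2.2750 + 1.1815 = 3.4565
F = (S − I)·e^(rT) = (98.12 − 3.4565) · e^(0.0956·15/12)
= 94.6635 · e^0.119500 = 94.6635 × 1.126933 = kr 106.68

kr 106.68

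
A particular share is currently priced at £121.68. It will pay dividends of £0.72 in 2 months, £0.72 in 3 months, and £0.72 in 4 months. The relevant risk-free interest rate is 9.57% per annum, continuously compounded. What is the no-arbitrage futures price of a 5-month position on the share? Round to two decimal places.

£124.44

PV(dividends) I = 0.72·e^(−0.0957·2/12) + 0.72·e^(−0.0957·3/12) + 0.72·e^(−0.0957·4/12)
I = 0.7086 + 0.7030 + 0.6974 = 2.1090
F = (S − I)·e^(rT) = (121.68 − 2.1090) · e^(0.0957·5/12)
= 119.5710 · e^0.039875 = 119.5710 × 1.040681 = £124.44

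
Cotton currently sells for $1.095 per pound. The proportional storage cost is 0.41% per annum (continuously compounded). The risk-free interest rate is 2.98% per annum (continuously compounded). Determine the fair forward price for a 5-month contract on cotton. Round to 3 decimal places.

$1.111 per pound

Net carry = r + u − y = 0.0298 + 0.0041 − 0.0000 = 0.0339
F = S·e^((r+u−y)T) = 1.095 · e^(0.0339 × 5/12) = 1.095 · e^0.014125
= 1.095 × 1.014225 = $1.111 per pound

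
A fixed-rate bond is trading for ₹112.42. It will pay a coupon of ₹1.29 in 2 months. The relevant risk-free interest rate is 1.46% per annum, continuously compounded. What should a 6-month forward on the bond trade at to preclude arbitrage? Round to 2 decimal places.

₹111.95

PV(coupons) I = 1.29·e^(−0.0146·2/12)
I = 1.2869
F = (S − I)·e^(rT) = (112.42 − 1.2869) · e^(0.0146·6/12)
= 111.1331 · e^0.007300 = 111.1331 × 1.007327 = ₹111.95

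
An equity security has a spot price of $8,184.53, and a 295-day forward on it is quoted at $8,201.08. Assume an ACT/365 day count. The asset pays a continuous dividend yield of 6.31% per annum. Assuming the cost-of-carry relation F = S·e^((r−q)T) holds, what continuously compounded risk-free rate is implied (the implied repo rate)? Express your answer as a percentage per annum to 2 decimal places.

From F = S·e^((r−q)T): (r − q) = ln(F/S)/T
ln(8201.08/8184.53) = ln(1.002022) = 0.002020
(r − q) = 0.002020 / (295/365) = 0.002499
r = ln(F/S)/T + q = 0.002499 + 0.0631 = 0.065599
r = 6.56%

6.56%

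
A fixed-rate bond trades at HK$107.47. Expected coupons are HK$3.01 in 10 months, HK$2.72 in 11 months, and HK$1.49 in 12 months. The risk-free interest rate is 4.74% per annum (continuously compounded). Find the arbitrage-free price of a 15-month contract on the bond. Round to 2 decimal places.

PV(coupons) I = 3.01·e^(−0.0474·10/12) + 2.72·e^(−0.0474·11/12) + 1.49·e^(−0.0474·12/12)
I = 2.8934 + 2.6043 + 1.4210 = 6.9187
F = (S − I)·e^(rT) = (107.47 − 6.9187) · e^(0.0474·15/12)
= 100.5513 · e^0.059250 = 100.5513 × 1.061040 = HK$106.69

HK$106.69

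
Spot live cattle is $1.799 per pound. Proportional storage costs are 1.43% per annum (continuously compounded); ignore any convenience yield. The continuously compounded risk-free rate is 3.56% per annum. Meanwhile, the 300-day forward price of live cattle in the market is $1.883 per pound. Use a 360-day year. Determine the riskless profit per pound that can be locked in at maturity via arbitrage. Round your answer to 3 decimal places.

Fair forward: F* = S·e^(carry·T), with carry = (r + u) = 0.0356 + 0.0143 = 0.0499
F* = 1.799 · e^(0.0499 × 300/360) = 1.799 · e^0.041583 = 1.799 × 1.042460 = $1.8754
Market $1.883 > fair $1.8754: forward overpriced → cash-and-carry (buy spot, short the forward).
At maturity, profit = |F_mkt − F*| = |1.883 − 1.8754| = $0.008 per pound

$0.008 per pound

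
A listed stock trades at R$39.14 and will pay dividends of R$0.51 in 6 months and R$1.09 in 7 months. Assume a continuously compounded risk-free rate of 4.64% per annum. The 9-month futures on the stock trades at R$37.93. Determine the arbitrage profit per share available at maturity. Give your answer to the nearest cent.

R$0.98 per share

PV(dividends) I = 0.51·e^(−0.0464·6/12) + 1.09·e^(−0.0464·7/12) = 1.5592
Fair futures F* = (S − I)·e^(rT) = (39.14 − 1.5592)·e^0.034800 = 37.5808 × 1.035413 = 38.9116
Market R$37.93 < fair 38.9116: forward underpriced → reverse cash-and-carry (short the stock, invest proceeds at r, pay the dividends, go long the forward).
Profit at T = |F_mkt − F*| = |37.93 − 38.9116| = R$0.98 per share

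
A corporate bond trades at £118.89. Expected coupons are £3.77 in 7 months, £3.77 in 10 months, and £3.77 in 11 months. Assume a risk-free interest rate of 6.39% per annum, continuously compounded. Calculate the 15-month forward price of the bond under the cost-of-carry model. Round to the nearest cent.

£117.12

PV(coupons) I = 3.77·e^(−0.0639·7/12) + 3.77·e^(−0.0639·10/12) + 3.77·e^(−0.0639·11/12)
I = 3.6321 + 3.5745 + 3.5555 = 10.7621
F = (S − I)·e^(rT) = (118.89 − 10.7621) · e^(0.0639·15/12)
= 108.1279 · e^0.079875 = 108.1279 × 1.083152 = £117.12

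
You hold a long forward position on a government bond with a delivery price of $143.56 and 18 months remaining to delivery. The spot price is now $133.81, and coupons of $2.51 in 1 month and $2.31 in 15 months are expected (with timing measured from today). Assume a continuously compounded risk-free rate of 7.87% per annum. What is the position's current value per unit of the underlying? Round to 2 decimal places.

$1.65

PV(remaining coupons) I = 2.51·e^(−0.0787·1/12) + 2.31·e^(−0.0787·15/12) = 4.5872
Current forward F = (S − I)·e^(rT) = (133.81 − 4.5872)·e^(0.0787·18/12) = 129.2228 × 1.125300 = 145.4144
Value (long) = (F − K)·e^(−rT) = (145.4144 − 143.56) × 0.888652 = 1.6479
Value = $1.65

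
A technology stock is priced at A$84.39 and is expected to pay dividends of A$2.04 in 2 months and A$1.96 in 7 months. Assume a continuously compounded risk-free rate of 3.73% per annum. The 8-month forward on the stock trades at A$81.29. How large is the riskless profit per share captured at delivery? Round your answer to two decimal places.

PV(dividends) I = 2.04·e^(−0.0373·2/12) + 1.96·e^(−0.0373·7/12) = 3.9452
Fair forward F* = (S − I)·e^(rT) = (84.39 − 3.9452)·e^0.024867 = 80.4448 × 1.025179 = 82.4703
Market A$81.29 < fair 82.4703: forward underpriced → reverse cash-and-carry (short the stock, invest proceeds at r, pay the dividends, go long the forward).
Profit at T = |F_mkt − F*| = |81.29 − 82.4703| = A$1.18 per share

A$1.18 per share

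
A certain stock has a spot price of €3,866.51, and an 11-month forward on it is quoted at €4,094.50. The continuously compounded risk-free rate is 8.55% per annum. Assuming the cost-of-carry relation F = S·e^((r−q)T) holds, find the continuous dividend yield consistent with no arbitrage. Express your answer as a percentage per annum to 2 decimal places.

2.30%

From F = S·e^((r−q)T): (r − q) = ln(F/S)/T
ln(4094.50/3866.51) = ln(1.058965) = 0.057292
(r − q) = 0.057292 / (11/12) = 0.062500
q = r − ln(F/S)/T = 0.0855 − 0.062500 = 0.023000
q = 2.30%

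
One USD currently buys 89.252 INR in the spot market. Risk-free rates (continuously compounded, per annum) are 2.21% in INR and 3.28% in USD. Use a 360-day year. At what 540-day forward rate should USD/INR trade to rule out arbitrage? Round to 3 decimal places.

F = S·e^((r_INR − r_USD)T) = 89.252 · e^((0.0221 − 0.0328) × 540/360)
= 89.252 · e^-0.016050 = 89.252 × 0.984078
F = 87.831 INR per USD

87.831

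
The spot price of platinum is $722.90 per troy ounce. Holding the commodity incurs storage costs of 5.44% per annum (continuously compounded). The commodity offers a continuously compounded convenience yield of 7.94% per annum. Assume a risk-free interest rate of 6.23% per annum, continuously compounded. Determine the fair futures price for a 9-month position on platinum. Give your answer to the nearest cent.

$743.41 per troy ounce

Net carry = r + u − y = 0.0623 + 0.0544 − 0.0794 = 0.0373
F = S·e^((r+u−y)T) = 722.90 · e^(0.0373 × 9/12) = 722.90 · e^0.027975
= 722.90 × 1.028370 = $743.41 per troy ounce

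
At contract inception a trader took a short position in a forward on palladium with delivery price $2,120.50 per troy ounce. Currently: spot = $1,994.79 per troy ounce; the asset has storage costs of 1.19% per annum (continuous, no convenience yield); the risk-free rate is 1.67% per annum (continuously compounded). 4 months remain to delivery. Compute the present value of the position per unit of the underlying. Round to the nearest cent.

$106.01 per troy ounce

Current fair forward for the remaining 4 months: F = S·e^((r + u)·T), (r + u) = 0.0167 + 0.0119 = 0.0286
F = 1994.79 · e^(0.0286 × 4/12) = 1994.79 × 1.00957892 = 2013.8979
Value of long forward = (F − K)·e^(−rT) = (2013.8979 − 2120.50) · e^(−0.0167·4/12)
= -106.6021 × 0.99444880 = -106.01
Short position value = −(long value) = $106.01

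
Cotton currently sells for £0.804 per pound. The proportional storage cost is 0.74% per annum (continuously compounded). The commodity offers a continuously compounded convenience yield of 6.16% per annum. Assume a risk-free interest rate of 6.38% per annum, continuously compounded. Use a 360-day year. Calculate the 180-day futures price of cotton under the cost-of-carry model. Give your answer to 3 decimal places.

£0.808 per pound

Net carry = r + u − y = 0.0638 + 0.0074 − 0.0616 = 0.0096
F = S·e^((r+u−y)T) = 0.804 · e^(0.0096 × 180/360) = 0.804 · e^0.004800
= 0.804 × 1.004812 = £0.808 per pound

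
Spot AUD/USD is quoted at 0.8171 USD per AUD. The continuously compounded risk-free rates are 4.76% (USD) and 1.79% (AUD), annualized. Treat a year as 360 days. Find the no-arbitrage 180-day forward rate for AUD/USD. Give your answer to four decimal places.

F = S·e^((r_USD − r_AUD)T) = 0.8171 · e^((0.0476 − 0.0179) × 180/360)
= 0.8171 · e^0.014850 = 0.8171 × 1.014961
F = 0.8293 USD per AUD

0.8293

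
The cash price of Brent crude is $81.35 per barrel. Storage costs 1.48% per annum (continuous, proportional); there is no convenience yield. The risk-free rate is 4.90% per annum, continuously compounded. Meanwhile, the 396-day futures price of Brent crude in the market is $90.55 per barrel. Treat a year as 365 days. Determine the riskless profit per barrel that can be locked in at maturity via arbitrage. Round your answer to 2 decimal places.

Fair futures: F* = S·e^(carry·T), with carry = (r + u) = 0.0490 + 0.0148 = 0.0638
F* = 81.35 · e^(0.0638 × 396/365) = 81.35 · e^0.069219 = 81.35 × 1.071671 = $87.1804
Market $90.55 > fair $87.1804: forward overpriced → cash-and-carry (buy spot, short the forward).
At maturity, profit = |F_mkt − F*| = |90.55 − 87.1804| = $3.37 per barrel

$3.37 per barrel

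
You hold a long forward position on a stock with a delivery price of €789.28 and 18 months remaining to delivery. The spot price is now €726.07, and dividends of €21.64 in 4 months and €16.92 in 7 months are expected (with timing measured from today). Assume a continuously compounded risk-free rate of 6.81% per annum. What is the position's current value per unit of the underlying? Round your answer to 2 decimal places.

PV(remaining dividends) I = 21.64·e^(−0.0681·4/12) + 16.92·e^(−0.0681·7/12) = 37.4153
Current forward F = (S − I)·e^(rT) = (726.07 − 37.4153)·e^(0.0681·18/12) = 688.6547 × 1.107550 = 762.7195
Value (long) = (F − K)·e^(−rT) = (762.7195 − 789.28) × 0.902894 = -23.9813
Value = -€23.98

-€23.98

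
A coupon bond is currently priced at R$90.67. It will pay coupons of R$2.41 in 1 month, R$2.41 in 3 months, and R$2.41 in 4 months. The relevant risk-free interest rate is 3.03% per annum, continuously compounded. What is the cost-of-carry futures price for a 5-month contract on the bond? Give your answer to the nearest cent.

R$84.55

PV(coupons) I = 2.41·e^(−0.0303·1/12) + 2.41·e^(−0.0303·3/12) + 2.41·e^(−0.0303·4/12)
I = 2.4039 + 2.3918 + 2.3858 = 7.1815
F = (S − I)·e^(rT) = (90.67 − 7.1815) · e^(0.0303·5/12)
= 83.4885 · e^0.012625 = 83.4885 × 1.012705 = R$84.55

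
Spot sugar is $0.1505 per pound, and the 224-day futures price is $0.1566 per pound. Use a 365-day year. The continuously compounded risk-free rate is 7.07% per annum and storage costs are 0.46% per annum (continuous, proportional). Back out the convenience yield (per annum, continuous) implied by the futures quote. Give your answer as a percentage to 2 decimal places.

F = S·e^((r+u−y)T) ⇒ (r+u−y) = ln(F/S)/T
ln(0.1566/0.1505) = 0.039732; /T ⇒ 0.064742
y = r + u − ln(F/S)/T = 0.0707 + 0.0046 − 0.064742 = 0.010558
y = 1.06%

1.06%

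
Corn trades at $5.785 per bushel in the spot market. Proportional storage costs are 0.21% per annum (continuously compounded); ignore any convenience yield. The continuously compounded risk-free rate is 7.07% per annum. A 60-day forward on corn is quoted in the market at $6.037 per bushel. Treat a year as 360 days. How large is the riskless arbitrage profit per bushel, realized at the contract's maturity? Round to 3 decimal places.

$0.181 per bushel

Fair forward: F* = S·e^(carry·T), with carry = (r + u) = 0.0707 + 0.0021 = 0.0728
F* = 5.785 · e^(0.0728 × 60/360) = 5.785 · e^0.012133 = 5.785 × 1.012207 = $5.8556
Market $6.037 > fair $5.8556: forward overpriced → cash-and-carry (buy spot, short the forward).
At maturity, profit = |F_mkt − F*| = |6.037 − 5.8556| = $0.181 per bushel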